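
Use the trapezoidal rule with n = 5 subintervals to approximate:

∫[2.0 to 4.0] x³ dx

f(x) = x³
a = 2.0, b = 4.0, n = 5
h = (b - a)/n = 0.400000

Trapezoidal rule: (h/2)[f(x₀) + 2f(x₁) + 2f(x₂) + ... + f(xₙ)]

x_0 = 2.0000, f(x_0) = 8.000000, coefficient = 1
x_1 = 2.4000, f(x_1) = 13.824000, coefficient = 2
x_2 = 2.8000, f(x_2) = 21.952000, coefficient = 2
x_3 = 3.2000, f(x_3) = 32.768000, coefficient = 2
x_4 = 3.6000, f(x_4) = 46.656000, coefficient = 2
x_5 = 4.0000, f(x_5) = 64.000000, coefficient = 1

I ≈ (0.400000/2) × 302.400000 = 60.480000
Exact value: 60.000000
Error: 0.480000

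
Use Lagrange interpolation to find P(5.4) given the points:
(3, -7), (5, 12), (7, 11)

Lagrange interpolation formula:
P(x) = Σ yᵢ × Lᵢ(x)
where Lᵢ(x) = Π_{j≠i} (x - xⱼ)/(xᵢ - xⱼ)

L_0(5.4) = (5.4 - 5)/(3 - 5) × (5.4 - 7)/(3 - 7) = -0.080000
L_1(5.4) = (5.4 - 3)/(5 - 3) × (5.4 - 7)/(5 - 7) = 0.960000
L_2(5.4) = (5.4 - 3)/(7 - 3) × (5.4 - 5)/(7 - 5) = 0.120000

P(5.4) = (-7)×L_0(5.4) + 12×L_1(5.4) + 11×L_2(5.4)
P(5.4) = 13.400000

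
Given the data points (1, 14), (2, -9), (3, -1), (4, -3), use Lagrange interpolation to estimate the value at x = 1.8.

Lagrange interpolation formula:
P(x) = Σ yᵢ × Lᵢ(x)
where Lᵢ(x) = Π_{j≠i} (x - xⱼ)/(xᵢ - xⱼ)

L_0(1.8) = (1.8 - 2)/(1 - 2) × (1.8 - 3)/(1 - 3) × (1.8 - 4)/(1 - 4) = 0.088000
L_1(1.8) = (1.8 - 1)/(2 - 1) × (1.8 - 3)/(2 - 3) × (1.8 - 4)/(2 - 4) = 1.056000
L_2(1.8) = (1.8 - 1)/(3 - 1) × (1.8 - 2)/(3 - 2) × (1.8 - 4)/(3 - 4) = -0.176000
L_3(1.8) = (1.8 - 1)/(4 - 1) × (1.8 - 2)/(4 - 2) × (1.8 - 3)/(4 - 3) = 0.032000

P(1.8) = 14×L_0(1.8) + (-9)×L_1(1.8) + (-1)×L_2(1.8) + (-3)×L_3(1.8)
P(1.8) = -8.192000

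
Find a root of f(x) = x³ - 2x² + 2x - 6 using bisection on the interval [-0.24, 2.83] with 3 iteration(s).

f(x) = x³ - 2x² + 2x - 6
Initial interval: [-0.24, 2.83]

Iteration 1:
  c_1 = (-0.240000 + 2.830000)/2 = 1.295000
  f(c_1) = f(1.295000) = -4.592303
  f(a) × f(c) ≥ 0, new interval: [1.295000, 2.830000]
Iteration 2:
  c_2 = (1.295000 + 2.830000)/2 = 2.062500
  f(c_2) = f(2.062500) = -1.609131
  f(a) × f(c) ≥ 0, new interval: [2.062500, 2.830000]
Iteration 3:
  c_3 = (2.062500 + 2.830000)/2 = 2.446250
  f(c_3) = f(2.446250) = 1.562922
  f(a) × f(c) < 0, new interval: [2.062500, 2.446250]

After 3 iteration(s), the approximation is c_3 = 2.446250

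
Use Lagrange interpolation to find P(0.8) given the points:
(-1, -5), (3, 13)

Lagrange interpolation formula:
P(x) = Σ yᵢ × Lᵢ(x)
where Lᵢ(x) = Π_{j≠i} (x - xⱼ)/(xᵢ - xⱼ)

L_0(0.8) = (0.8 - 3)/(-1 - 3) = 0.550000
L_1(0.8) = (0.8 - (-1))/(3 - (-1)) = 0.450000

P(0.8) = (-5)×L_0(0.8) + 13×L_1(0.8)
P(0.8) = 3.100000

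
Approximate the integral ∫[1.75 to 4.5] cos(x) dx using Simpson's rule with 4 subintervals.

f(x) = cos(x)
a = 1.75, b = 4.5, n = 4
h = (b - a)/n = 0.687500

Simpson's rule: (h/3)[f(x₀) + 4f(x₁) + 2f(x₂) + ... + f(xₙ)]

x_0 = 1.7500, f(x_0) = -0.178246, coefficient = 1
x_1 = 2.4375, f(x_1) = -0.762199, coefficient = 4
x_2 = 3.1250, f(x_2) = -0.999862, coefficient = 2
x_3 = 3.8125, f(x_3) = -0.783258, coefficient = 4
x_4 = 4.5000, f(x_4) = -0.210796, coefficient = 1

I ≈ (0.687500/3) × -8.570595 = -1.964095
Exact value: -1.961516
Error: 0.002579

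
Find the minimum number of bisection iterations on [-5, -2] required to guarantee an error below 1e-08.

We need (b-a)/2^n ≤ 1e-08
(-2 - (-5))/2^n ≤ 1e-08
3/2^n ≤ 1e-08
2^n ≥ 300000000
n ≥ log₂(300000000) = 28.16
n ≥ 29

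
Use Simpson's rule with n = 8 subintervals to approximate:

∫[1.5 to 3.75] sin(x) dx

f(x) = sin(x)
a = 1.5, b = 3.75, n = 8
h = (b - a)/n = 0.281250

Simpson's rule: (h/3)[f(x₀) + 4f(x₁) + 2f(x₂) + ... + f(xₙ)]

x_0 = 1.5000, f(x_0) = 0.997495, coefficient = 1
x_1 = 1.7812, f(x_1) = 0.977936, coefficient = 4
x_2 = 2.0625, f(x_2) = 0.881530, coefficient = 2
x_3 = 2.3438, f(x_3) = 0.715851, coefficient = 4
x_4 = 2.6250, f(x_4) = 0.493920, coefficient = 2
x_5 = 2.9062, f(x_5) = 0.233176, coefficient = 4
x_6 = 3.1875, f(x_6) = -0.045891, coefficient = 2
x_7 = 3.4688, f(x_7) = -0.321352, coefficient = 4
x_8 = 3.7500, f(x_8) = -0.571561, coefficient = 1

I ≈ (0.281250/3) × 9.507497 = 0.891328
Exact value: 0.891297
Error: 0.000031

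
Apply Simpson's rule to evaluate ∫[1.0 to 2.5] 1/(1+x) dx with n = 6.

f(x) = 1/(1+x)
a = 1.0, b = 2.5, n = 6
h = (b - a)/n = 0.250000

Simpson's rule: (h/3)[f(x₀) + 4f(x₁) + 2f(x₂) + ... + f(xₙ)]

x_0 = 1.0000, f(x_0) = 0.500000, coefficient = 1
x_1 = 1.2500, f(x_1) = 0.444444, coefficient = 4
x_2 = 1.5000, f(x_2) = 0.400000, coefficient = 2
x_3 = 1.7500, f(x_3) = 0.363636, coefficient = 4
x_4 = 2.0000, f(x_4) = 0.333333, coefficient = 2
x_5 = 2.2500, f(x_5) = 0.307692, coefficient = 4
x_6 = 2.5000, f(x_6) = 0.285714, coefficient = 1

I ≈ (0.250000/3) × 6.715473 = 0.559623
Exact value: 0.559616
Error: 0.000007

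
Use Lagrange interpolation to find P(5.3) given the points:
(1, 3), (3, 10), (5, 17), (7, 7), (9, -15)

Lagrange interpolation formula:
P(x) = Σ yᵢ × Lᵢ(x)
where Lᵢ(x) = Π_{j≠i} (x - xⱼ)/(xᵢ - xⱼ)

L_0(5.3) = (5.3 - 3)/(1 - 3) × (5.3 - 5)/(1 - 5) × (5.3 - 7)/(1 - 7) × (5.3 - 9)/(1 - 9) = 0.011302
L_1(5.3) = (5.3 - 1)/(3 - 1) × (5.3 - 5)/(3 - 5) × (5.3 - 7)/(3 - 7) × (5.3 - 9)/(3 - 9) = -0.084522
L_2(5.3) = (5.3 - 1)/(5 - 1) × (5.3 - 3)/(5 - 3) × (5.3 - 7)/(5 - 7) × (5.3 - 9)/(5 - 9) = 0.972002
L_3(5.3) = (5.3 - 1)/(7 - 1) × (5.3 - 3)/(7 - 3) × (5.3 - 5)/(7 - 5) × (5.3 - 9)/(7 - 9) = 0.114353
L_4(5.3) = (5.3 - 1)/(9 - 1) × (5.3 - 3)/(9 - 3) × (5.3 - 5)/(9 - 5) × (5.3 - 7)/(9 - 7) = -0.013135

P(5.3) = 3×L_0(5.3) + 10×L_1(5.3) + 17×L_2(5.3) + 7×L_3(5.3) + (-15)×L_4(5.3)
P(5.3) = 16.710214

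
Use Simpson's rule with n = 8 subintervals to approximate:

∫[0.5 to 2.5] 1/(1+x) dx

f(x) = 1/(1+x)
a = 0.5, b = 2.5, n = 8
h = (b - a)/n = 0.250000

Simpson's rule: (h/3)[f(x₀) + 4f(x₁) + 2f(x₂) + ... + f(xₙ)]

x_0 = 0.5000, f(x_0) = 0.666667, coefficient = 1
x_1 = 0.7500, f(x_1) = 0.571429, coefficient = 4
x_2 = 1.0000, f(x_2) = 0.500000, coefficient = 2
x_3 = 1.2500, f(x_3) = 0.444444, coefficient = 4
x_4 = 1.5000, f(x_4) = 0.400000, coefficient = 2
x_5 = 1.7500, f(x_5) = 0.363636, coefficient = 4
x_6 = 2.0000, f(x_6) = 0.333333, coefficient = 2
x_7 = 2.2500, f(x_7) = 0.307692, coefficient = 4
x_8 = 2.5000, f(x_8) = 0.285714, coefficient = 1

I ≈ (0.250000/3) × 10.167854 = 0.847321
Exact value: 0.847298
Error: 0.000023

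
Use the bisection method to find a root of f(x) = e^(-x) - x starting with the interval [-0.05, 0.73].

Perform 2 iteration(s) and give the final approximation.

f(x) = e^(-x) - x
Initial interval: [-0.05, 0.73]

Iteration 1:
  c_1 = (-0.050000 + 0.730000)/2 = 0.340000
  f(c_1) = f(0.340000) = 0.371770
  f(a) × f(c) ≥ 0, new interval: [0.340000, 0.730000]
Iteration 2:
  c_2 = (0.340000 + 0.730000)/2 = 0.535000
  f(c_2) = f(0.535000) = 0.050669
  f(a) × f(c) ≥ 0, new interval: [0.535000, 0.730000]

After 2 iteration(s), the approximation is c_2 = 0.535000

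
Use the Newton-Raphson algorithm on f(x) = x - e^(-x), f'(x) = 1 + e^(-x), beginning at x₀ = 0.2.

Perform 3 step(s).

f(x) = x - e^(-x)
f'(x) = 1 + e^(-x)
x₀ = 0.2

Newton-Raphson formula: x_{n+1} = x_n - f(x_n)/f'(x_n)

Iteration 1:
  f(0.200000) = -0.618731
  f'(0.200000) = 1.818731
  x_1 = 0.200000 - (-0.618731)/1.818731 = 0.540199
Iteration 2:
  f(0.540199) = -0.042433
  f'(0.540199) = 1.582632
  x_2 = 0.540199 - (-0.042433)/1.582632 = 0.567011
Iteration 3:
  f(0.567011) = -0.000208
  f'(0.567011) = 1.567218
  x_3 = 0.567011 - (-0.000208)/1.567218 = 0.567143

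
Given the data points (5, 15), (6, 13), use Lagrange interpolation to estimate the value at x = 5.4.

Lagrange interpolation formula:
P(x) = Σ yᵢ × Lᵢ(x)
where Lᵢ(x) = Π_{j≠i} (x - xⱼ)/(xᵢ - xⱼ)

L_0(5.4) = (5.4 - 6)/(5 - 6) = 0.600000
L_1(5.4) = (5.4 - 5)/(6 - 5) = 0.400000

P(5.4) = 15×L_0(5.4) + 13×L_1(5.4)
P(5.4) = 14.200000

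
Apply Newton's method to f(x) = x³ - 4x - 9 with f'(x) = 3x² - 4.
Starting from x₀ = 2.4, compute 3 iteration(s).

f(x) = x³ - 4x - 9
f'(x) = 3x² - 4
x₀ = 2.4

Newton-Raphson formula: x_{n+1} = x_n - f(x_n)/f'(x_n)

Iteration 1:
  f(2.400000) = -4.776000
  f'(2.400000) = 13.280000
  x_1 = 2.400000 - (-4.776000)/13.280000 = 2.759639
Iteration 2:
  f(2.759639) = 0.977763
  f'(2.759639) = 18.846815
  x_2 = 2.759639 - 0.977763/18.846815 = 2.707759
Iteration 3:
  f(2.707759) = 0.022143
  f'(2.707759) = 17.995878
  x_3 = 2.707759 - 0.022143/17.995878 = 2.706529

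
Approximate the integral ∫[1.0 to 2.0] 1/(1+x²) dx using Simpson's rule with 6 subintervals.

f(x) = 1/(1+x²)
a = 1.0, b = 2.0, n = 6
h = (b - a)/n = 0.166667

Simpson's rule: (h/3)[f(x₀) + 4f(x₁) + 2f(x₂) + ... + f(xₙ)]

x_0 = 1.0000, f(x_0) = 0.500000, coefficient = 1
x_1 = 1.1667, f(x_1) = 0.423529, coefficient = 4
x_2 = 1.3333, f(x_2) = 0.360000, coefficient = 2
x_3 = 1.5000, f(x_3) = 0.307692, coefficient = 4
x_4 = 1.6667, f(x_4) = 0.264706, coefficient = 2
x_5 = 1.8333, f(x_5) = 0.229299, coefficient = 4
x_6 = 2.0000, f(x_6) = 0.200000, coefficient = 1

I ≈ (0.166667/3) × 5.791496 = 0.321750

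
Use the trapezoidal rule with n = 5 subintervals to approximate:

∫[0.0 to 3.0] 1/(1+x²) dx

f(x) = 1/(1+x²)
a = 0.0, b = 3.0, n = 5
h = (b - a)/n = 0.600000

Trapezoidal rule: (h/2)[f(x₀) + 2f(x₁) + 2f(x₂) + ... + f(xₙ)]

x_0 = 0.0000, f(x_0) = 1.000000, coefficient = 1
x_1 = 0.6000, f(x_1) = 0.735294, coefficient = 2
x_2 = 1.2000, f(x_2) = 0.409836, coefficient = 2
x_3 = 1.8000, f(x_3) = 0.235849, coefficient = 2
x_4 = 2.4000, f(x_4) = 0.147929, coefficient = 2
x_5 = 3.0000, f(x_5) = 0.100000, coefficient = 1

I ≈ (0.600000/2) × 4.157816 = 1.247345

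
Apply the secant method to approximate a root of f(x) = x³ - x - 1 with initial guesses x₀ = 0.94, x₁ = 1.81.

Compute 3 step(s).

f(x) = x³ - x - 1
x₀ = 0.94, x₁ = 1.81

Secant formula: x_{n+1} = x_n - f(x_n)(x_n - x_{n-1})/(f(x_n) - f(x_{n-1}))

Iteration 1:
  f(0.940000) = -1.109416
  f(1.810000) = 3.119741
  x_2 = 1.810000 - 3.119741×(1.810000 - 0.940000)/(3.119741 - (-1.109416))
       = 1.168223
Iteration 2:
  f(1.810000) = 3.119741
  f(1.168223) = -0.573896
  x_3 = 1.168223 - (-0.573896)×(1.168223 - 1.810000)/(-0.573896 - 3.119741)
       = 1.267939
Iteration 3:
  f(1.168223) = -0.573896
  f(1.267939) = -0.229513
  x_4 = 1.267939 - (-0.229513)×(1.267939 - 1.168223)/(-0.229513 - (-0.573896))
       = 1.334394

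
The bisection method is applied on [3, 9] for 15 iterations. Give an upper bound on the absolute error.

Bisection error bound: |error| ≤ (b-a)/2^n
|error| ≤ (9 - 3)/2^15 = 6/2^15
|error| ≤ 0.0001831055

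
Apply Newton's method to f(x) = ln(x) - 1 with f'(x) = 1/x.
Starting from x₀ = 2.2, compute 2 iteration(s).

f(x) = ln(x) - 1
f'(x) = 1/x
x₀ = 2.2

Newton-Raphson formula: x_{n+1} = x_n - f(x_n)/f'(x_n)

Iteration 1:
  f(2.200000) = -0.211543
  f'(2.200000) = 0.454545
  x_1 = 2.200000 - (-0.211543)/0.454545 = 2.665394
Iteration 2:
  f(2.665394) = -0.019648
  f'(2.665394) = 0.375179
  x_2 = 2.665394 - (-0.019648)/0.375179 = 2.717764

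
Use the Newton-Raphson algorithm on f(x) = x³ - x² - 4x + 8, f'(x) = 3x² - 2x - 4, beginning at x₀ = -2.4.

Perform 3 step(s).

f(x) = x³ - x² - 4x + 8
f'(x) = 3x² - 2x - 4
x₀ = -2.4

Newton-Raphson formula: x_{n+1} = x_n - f(x_n)/f'(x_n)

Iteration 1:
  f(-2.400000) = -1.984000
  f'(-2.400000) = 18.080000
  x_1 = -2.400000 - (-1.984000)/18.080000 = -2.290265
Iteration 2:
  f(-2.290265) = -0.097420
  f'(-2.290265) = 16.316479
  x_2 = -2.290265 - (-0.097420)/16.316479 = -2.284295
Iteration 3:
  f(-2.284295) = -0.000280
  f'(-2.284295) = 16.222598
  x_3 = -2.284295 - (-0.000280)/16.222598 = -2.284278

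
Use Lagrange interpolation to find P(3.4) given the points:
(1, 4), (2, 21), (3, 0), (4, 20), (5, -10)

Lagrange interpolation formula:
P(x) = Σ yᵢ × Lᵢ(x)
where Lᵢ(x) = Π_{j≠i} (x - xⱼ)/(xᵢ - xⱼ)

L_0(3.4) = (3.4 - 2)/(1 - 2) × (3.4 - 3)/(1 - 3) × (3.4 - 4)/(1 - 4) × (3.4 - 5)/(1 - 5) = 0.022400
L_1(3.4) = (3.4 - 1)/(2 - 1) × (3.4 - 3)/(2 - 3) × (3.4 - 4)/(2 - 4) × (3.4 - 5)/(2 - 5) = -0.153600
L_2(3.4) = (3.4 - 1)/(3 - 1) × (3.4 - 2)/(3 - 2) × (3.4 - 4)/(3 - 4) × (3.4 - 5)/(3 - 5) = 0.806400
L_3(3.4) = (3.4 - 1)/(4 - 1) × (3.4 - 2)/(4 - 2) × (3.4 - 3)/(4 - 3) × (3.4 - 5)/(4 - 5) = 0.358400
L_4(3.4) = (3.4 - 1)/(5 - 1) × (3.4 - 2)/(5 - 2) × (3.4 - 3)/(5 - 3) × (3.4 - 4)/(5 - 4) = -0.033600

P(3.4) = 4×L_0(3.4) + 21×L_1(3.4) + 0×L_2(3.4) + 20×L_3(3.4) + (-10)×L_4(3.4)
P(3.4) = 4.368000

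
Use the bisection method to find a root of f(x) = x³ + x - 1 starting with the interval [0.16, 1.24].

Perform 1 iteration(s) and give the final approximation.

f(x) = x³ + x - 1
Initial interval: [0.16, 1.24]

Iteration 1:
  c_1 = (0.160000 + 1.240000)/2 = 0.700000
  f(c_1) = f(0.700000) = 0.043000
  f(a) × f(c) < 0, new interval: [0.160000, 0.700000]

After 1 iteration(s), the approximation is c_1 = 0.700000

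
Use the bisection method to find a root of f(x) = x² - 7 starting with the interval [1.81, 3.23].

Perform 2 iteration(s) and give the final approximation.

f(x) = x² - 7
Initial interval: [1.81, 3.23]

Iteration 1:
  c_1 = (1.810000 + 3.230000)/2 = 2.520000
  f(c_1) = f(2.520000) = -0.649600
  f(a) × f(c) ≥ 0, new interval: [2.520000, 3.230000]
Iteration 2:
  c_2 = (2.520000 + 3.230000)/2 = 2.875000
  f(c_2) = f(2.875000) = 1.265625
  f(a) × f(c) < 0, new interval: [2.520000, 2.875000]

After 2 iteration(s), the approximation is c_2 = 2.875000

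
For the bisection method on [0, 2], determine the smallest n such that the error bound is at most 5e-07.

We need (b-a)/2^n ≤ 5e-07
(2 - 0)/2^n ≤ 5e-07
2/2^n ≤ 5e-07
2^n ≥ 4000000
n ≥ log₂(4000000) = 21.93
n ≥ 22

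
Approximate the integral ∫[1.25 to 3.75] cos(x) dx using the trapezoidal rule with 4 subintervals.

f(x) = cos(x)
a = 1.25, b = 3.75, n = 4
h = (b - a)/n = 0.625000

Trapezoidal rule: (h/2)[f(x₀) + 2f(x₁) + 2f(x₂) + ... + f(xₙ)]

x_0 = 1.2500, f(x_0) = 0.315322, coefficient = 1
x_1 = 1.8750, f(x_1) = -0.299534, coefficient = 2
x_2 = 2.5000, f(x_2) = -0.801144, coefficient = 2
x_3 = 3.1250, f(x_3) = -0.999862, coefficient = 2
x_4 = 3.7500, f(x_4) = -0.820559, coefficient = 1

I ≈ (0.625000/2) × -4.706316 = -1.470724
Exact value: -1.520546
Error: 0.049822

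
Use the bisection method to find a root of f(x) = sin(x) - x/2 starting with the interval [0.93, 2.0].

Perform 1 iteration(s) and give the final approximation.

f(x) = sin(x) - x/2
Initial interval: [0.93, 2.0]

Iteration 1:
  c_1 = (0.930000 + 2.000000)/2 = 1.465000
  f(c_1) = f(1.465000) = 0.261909
  f(a) × f(c) ≥ 0, new interval: [1.465000, 2.000000]

After 1 iteration(s), the approximation is c_1 = 1.465000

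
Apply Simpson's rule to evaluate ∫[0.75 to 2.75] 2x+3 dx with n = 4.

f(x) = 2x+3
a = 0.75, b = 2.75, n = 4
h = (b - a)/n = 0.500000

Simpson's rule: (h/3)[f(x₀) + 4f(x₁) + 2f(x₂) + ... + f(xₙ)]

x_0 = 0.7500, f(x_0) = 4.500000, coefficient = 1
x_1 = 1.2500, f(x_1) = 5.500000, coefficient = 4
x_2 = 1.7500, f(x_2) = 6.500000, coefficient = 2
x_3 = 2.2500, f(x_3) = 7.500000, coefficient = 4
x_4 = 2.7500, f(x_4) = 8.500000, coefficient = 1

I ≈ (0.500000/3) × 78.000000 = 13.000000
Exact value: 13.000000
Error: 0.000000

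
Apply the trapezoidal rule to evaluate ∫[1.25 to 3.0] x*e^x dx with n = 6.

f(x) = x*e^x
a = 1.25, b = 3.0, n = 6
h = (b - a)/n = 0.291667

Trapezoidal rule: (h/2)[f(x₀) + 2f(x₁) + 2f(x₂) + ... + f(xₙ)]

x_0 = 1.2500, f(x_0) = 4.362929, coefficient = 1
x_1 = 1.5417, f(x_1) = 7.203239, coefficient = 2
x_2 = 1.8333, f(x_2) = 11.466952, coefficient = 2
x_3 = 2.1250, f(x_3) = 17.792407, coefficient = 2
x_4 = 2.4167, f(x_4) = 27.087053, coefficient = 2
x_5 = 2.7083, f(x_5) = 40.636504, coefficient = 2
x_6 = 3.0000, f(x_6) = 60.256611, coefficient = 1

I ≈ (0.291667/2) × 272.991848 = 39.811311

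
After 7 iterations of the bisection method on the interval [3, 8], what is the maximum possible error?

Bisection error bound: |error| ≤ (b-a)/2^n
|error| ≤ (8 - 3)/2^7 = 5/2^7
|error| ≤ 0.0390625000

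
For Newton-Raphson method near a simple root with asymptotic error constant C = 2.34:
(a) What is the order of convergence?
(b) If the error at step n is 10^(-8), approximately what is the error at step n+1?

(a) Newton-Raphson has quadratic (order 2) convergence near simple roots.
    This means |e_{n+1}| ≈ C|e_n|².

(b) With |e_n| = 10^(-8) and C = 2.34:
    |e_{n+1}| ≈ 2.34 × (10^(-8))² = 2.34 × 10^(-16)

(a) 2 (quadratic); (b) |e_{n+1}| ≈ 2.340e-16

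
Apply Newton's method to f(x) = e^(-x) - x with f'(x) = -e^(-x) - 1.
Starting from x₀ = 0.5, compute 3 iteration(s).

f(x) = e^(-x) - x
f'(x) = -e^(-x) - 1
x₀ = 0.5

Newton-Raphson formula: x_{n+1} = x_n - f(x_n)/f'(x_n)

Iteration 1:
  f(0.500000) = 0.106531
  f'(0.500000) = -1.606531
  x_1 = 0.500000 - 0.106531/(-1.606531) = 0.566311
Iteration 2:
  f(0.566311) = 0.001305
  f'(0.566311) = -1.567616
  x_2 = 0.566311 - 0.001305/(-1.567616) = 0.567143
Iteration 3:
  f(0.567143) = 0.000000
  f'(0.567143) = -1.567143
  x_3 = 0.567143 - 0.000000/(-1.567143) = 0.567143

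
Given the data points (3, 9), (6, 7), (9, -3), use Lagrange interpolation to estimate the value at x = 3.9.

Lagrange interpolation formula:
P(x) = Σ yᵢ × Lᵢ(x)
where Lᵢ(x) = Π_{j≠i} (x - xⱼ)/(xᵢ - xⱼ)

L_0(3.9) = (3.9 - 6)/(3 - 6) × (3.9 - 9)/(3 - 9) = 0.595000
L_1(3.9) = (3.9 - 3)/(6 - 3) × (3.9 - 9)/(6 - 9) = 0.510000
L_2(3.9) = (3.9 - 3)/(9 - 3) × (3.9 - 6)/(9 - 6) = -0.105000

P(3.9) = 9×L_0(3.9) + 7×L_1(3.9) + (-3)×L_2(3.9)
P(3.9) = 9.240000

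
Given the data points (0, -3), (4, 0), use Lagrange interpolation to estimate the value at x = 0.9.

Lagrange interpolation formula:
P(x) = Σ yᵢ × Lᵢ(x)
where Lᵢ(x) = Π_{j≠i} (x - xⱼ)/(xᵢ - xⱼ)

L_0(0.9) = (0.9 - 4)/(0 - 4) = 0.775000
L_1(0.9) = (0.9 - 0)/(4 - 0) = 0.225000

P(0.9) = (-3)×L_0(0.9) + 0×L_1(0.9)
P(0.9) = -2.325000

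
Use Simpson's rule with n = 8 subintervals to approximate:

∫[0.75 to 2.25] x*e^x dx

f(x) = x*e^x
a = 0.75, b = 2.25, n = 8
h = (b - a)/n = 0.187500

Simpson's rule: (h/3)[f(x₀) + 4f(x₁) + 2f(x₂) + ... + f(xₙ)]

x_0 = 0.7500, f(x_0) = 1.587750, coefficient = 1
x_1 = 0.9375, f(x_1) = 2.393990, coefficient = 4
x_2 = 1.1250, f(x_2) = 3.465244, coefficient = 2
x_3 = 1.3125, f(x_3) = 4.876529, coefficient = 4
x_4 = 1.5000, f(x_4) = 6.722534, coefficient = 2
x_5 = 1.6875, f(x_5) = 9.122539, coefficient = 4
x_6 = 1.8750, f(x_6) = 12.226536, coefficient = 2
x_7 = 2.0625, f(x_7) = 16.222819, coefficient = 4
x_8 = 2.2500, f(x_8) = 21.347406, coefficient = 1

I ≈ (0.187500/3) × 198.227291 = 12.389206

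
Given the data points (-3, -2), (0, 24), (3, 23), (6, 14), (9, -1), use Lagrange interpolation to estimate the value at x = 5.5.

Lagrange interpolation formula:
P(x) = Σ yᵢ × Lᵢ(x)
where Lᵢ(x) = Π_{j≠i} (x - xⱼ)/(xᵢ - xⱼ)

L_0(5.5) = (5.5 - 0)/(-3 - 0) × (5.5 - 3)/(-3 - 3) × (5.5 - 6)/(-3 - 6) × (5.5 - 9)/(-3 - 9) = 0.012378
L_1(5.5) = (5.5 - (-3))/(0 - (-3)) × (5.5 - 3)/(0 - 3) × (5.5 - 6)/(0 - 6) × (5.5 - 9)/(0 - 9) = -0.076517
L_2(5.5) = (5.5 - (-3))/(3 - (-3)) × (5.5 - 0)/(3 - 0) × (5.5 - 6)/(3 - 6) × (5.5 - 9)/(3 - 9) = 0.252508
L_3(5.5) = (5.5 - (-3))/(6 - (-3)) × (5.5 - 0)/(6 - 0) × (5.5 - 3)/(6 - 3) × (5.5 - 9)/(6 - 9) = 0.841692
L_4(5.5) = (5.5 - (-3))/(9 - (-3)) × (5.5 - 0)/(9 - 0) × (5.5 - 3)/(9 - 3) × (5.5 - 6)/(9 - 6) = -0.030060

P(5.5) = (-2)×L_0(5.5) + 24×L_1(5.5) + 23×L_2(5.5) + 14×L_3(5.5) + (-1)×L_4(5.5)
P(5.5) = 15.760256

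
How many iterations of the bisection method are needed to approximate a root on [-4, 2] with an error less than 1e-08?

We need (b-a)/2^n ≤ 1e-08
(2 - (-4))/2^n ≤ 1e-08
6/2^n ≤ 1e-08
2^n ≥ 600000000
n ≥ log₂(600000000) = 29.16
n ≥ 30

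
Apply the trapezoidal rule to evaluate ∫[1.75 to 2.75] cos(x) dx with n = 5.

f(x) = cos(x)
a = 1.75, b = 2.75, n = 5
h = (b - a)/n = 0.200000

Trapezoidal rule: (h/2)[f(x₀) + 2f(x₁) + 2f(x₂) + ... + f(xₙ)]

x_0 = 1.7500, f(x_0) = -0.178246, coefficient = 1
x_1 = 1.9500, f(x_1) = -0.370181, coefficient = 2
x_2 = 2.1500, f(x_2) = -0.547358, coefficient = 2
x_3 = 2.3500, f(x_3) = -0.702713, coefficient = 2
x_4 = 2.5500, f(x_4) = -0.830054, coefficient = 2
x_5 = 2.7500, f(x_5) = -0.924302, coefficient = 1

I ≈ (0.200000/2) × -6.003159 = -0.600316
Exact value: -0.602325
Error: 0.002009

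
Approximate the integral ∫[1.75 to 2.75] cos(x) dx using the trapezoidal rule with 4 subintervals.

f(x) = cos(x)
a = 1.75, b = 2.75, n = 4
h = (b - a)/n = 0.250000

Trapezoidal rule: (h/2)[f(x₀) + 2f(x₁) + 2f(x₂) + ... + f(xₙ)]

x_0 = 1.7500, f(x_0) = -0.178246, coefficient = 1
x_1 = 2.0000, f(x_1) = -0.416147, coefficient = 2
x_2 = 2.2500, f(x_2) = -0.628174, coefficient = 2
x_3 = 2.5000, f(x_3) = -0.801144, coefficient = 2
x_4 = 2.7500, f(x_4) = -0.924302, coefficient = 1

I ≈ (0.250000/2) × -4.793477 = -0.599185
Exact value: -0.602325
Error: 0.003140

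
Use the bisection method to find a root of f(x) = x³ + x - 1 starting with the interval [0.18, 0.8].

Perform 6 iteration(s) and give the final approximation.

f(x) = x³ + x - 1
Initial interval: [0.18, 0.8]

Iteration 1:
  c_1 = (0.180000 + 0.800000)/2 = 0.490000
  f(c_1) = f(0.490000) = -0.392351
  f(a) × f(c) ≥ 0, new interval: [0.490000, 0.800000]
Iteration 2:
  c_2 = (0.490000 + 0.800000)/2 = 0.645000
  f(c_2) = f(0.645000) = -0.086664
  f(a) × f(c) ≥ 0, new interval: [0.645000, 0.800000]
Iteration 3:
  c_3 = (0.645000 + 0.800000)/2 = 0.722500
  f(c_3) = f(0.722500) = 0.099650
  f(a) × f(c) < 0, new interval: [0.645000, 0.722500]
Iteration 4:
  c_4 = (0.645000 + 0.722500)/2 = 0.683750
  f(c_4) = f(0.683750) = 0.003413
  f(a) × f(c) < 0, new interval: [0.645000, 0.683750]
Iteration 5:
  c_5 = (0.645000 + 0.683750)/2 = 0.664375
  f(c_5) = f(0.664375) = -0.042374
  f(a) × f(c) ≥ 0, new interval: [0.664375, 0.683750]
Iteration 6:
  c_6 = (0.664375 + 0.683750)/2 = 0.674063
  f(c_6) = f(0.674063) = -0.019670
  f(a) × f(c) ≥ 0, new interval: [0.674063, 0.683750]

After 6 iteration(s), the approximation is c_6 = 0.674063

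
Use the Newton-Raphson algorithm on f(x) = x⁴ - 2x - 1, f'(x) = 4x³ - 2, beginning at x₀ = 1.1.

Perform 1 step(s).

f(x) = x⁴ - 2x - 1
f'(x) = 4x³ - 2
x₀ = 1.1

Newton-Raphson formula: x_{n+1} = x_n - f(x_n)/f'(x_n)

Iteration 1:
  f(1.100000) = -1.735900
  f'(1.100000) = 3.324000
  x_1 = 1.100000 - (-1.735900)/3.324000 = 1.622232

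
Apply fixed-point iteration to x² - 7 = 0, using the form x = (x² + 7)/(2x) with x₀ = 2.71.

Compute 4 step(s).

Equation: x² - 7 = 0
Fixed-point form: x = (x² + 7)/(2x)
x₀ = 2.71

x_1 = g(2.710000) = 2.646513
x_2 = g(2.646513) = 2.645751
x_3 = g(2.645751) = 2.645751
x_4 = g(2.645751) = 2.645751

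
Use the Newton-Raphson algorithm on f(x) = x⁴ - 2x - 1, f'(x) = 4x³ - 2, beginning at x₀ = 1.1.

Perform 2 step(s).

f(x) = x⁴ - 2x - 1
f'(x) = 4x³ - 2
x₀ = 1.1

Newton-Raphson formula: x_{n+1} = x_n - f(x_n)/f'(x_n)

Iteration 1:
  f(1.100000) = -1.735900
  f'(1.100000) = 3.324000
  x_1 = 1.100000 - (-1.735900)/3.324000 = 1.622232
Iteration 2:
  f(1.622232) = 2.681051
  f'(1.622232) = 15.076509
  x_2 = 1.622232 - 2.681051/15.076509 = 1.444403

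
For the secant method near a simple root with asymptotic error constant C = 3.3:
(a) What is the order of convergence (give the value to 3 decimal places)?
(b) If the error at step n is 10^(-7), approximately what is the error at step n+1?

(a) Secant method has superlinear convergence with order φ = (1+√5)/2 ≈ 1.618.
    This means |e_{n+1}| ≈ C|e_n|^1.618.

(b) With |e_n| = 10^(-7) and C = 3.3:
    |e_{n+1}| ≈ 3.3 × (10^(-7))^1.618 = 3.3 × 10^(-11.33)

(a) ≈ 1.618 (golden ratio); (b) |e_{n+1}| ≈ 1.557e-11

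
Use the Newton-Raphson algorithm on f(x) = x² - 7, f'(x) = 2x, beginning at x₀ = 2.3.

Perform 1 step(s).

f(x) = x² - 7
f'(x) = 2x
x₀ = 2.3

Newton-Raphson formula: x_{n+1} = x_n - f(x_n)/f'(x_n)

Iteration 1:
  f(2.300000) = -1.710000
  f'(2.300000) = 4.600000
  x_1 = 2.300000 - (-1.710000)/4.600000 = 2.671739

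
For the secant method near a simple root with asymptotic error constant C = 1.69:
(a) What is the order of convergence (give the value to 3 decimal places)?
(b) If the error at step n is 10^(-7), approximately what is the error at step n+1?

(a) Secant method has superlinear convergence with order φ = (1+√5)/2 ≈ 1.618.
    This means |e_{n+1}| ≈ C|e_n|^1.618.

(b) With |e_n| = 10^(-7) and C = 1.69:
    |e_{n+1}| ≈ 1.69 × (10^(-7))^1.618 = 1.69 × 10^(-11.33)

(a) ≈ 1.618 (golden ratio); (b) |e_{n+1}| ≈ 7.973e-12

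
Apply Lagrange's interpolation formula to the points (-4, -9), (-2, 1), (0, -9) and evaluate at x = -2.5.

Lagrange interpolation formula:
P(x) = Σ yᵢ × Lᵢ(x)
where Lᵢ(x) = Π_{j≠i} (x - xⱼ)/(xᵢ - xⱼ)

L_0(-2.5) = (-2.5 - (-2))/(-4 - (-2)) × (-2.5 - 0)/(-4 - 0) = 0.156250
L_1(-2.5) = (-2.5 - (-4))/(-2 - (-4)) × (-2.5 - 0)/(-2 - 0) = 0.937500
L_2(-2.5) = (-2.5 - (-4))/(0 - (-4)) × (-2.5 - (-2))/(0 - (-2)) = -0.093750

P(-2.5) = (-9)×L_0(-2.5) + 1×L_1(-2.5) + (-9)×L_2(-2.5)
P(-2.5) = 0.375000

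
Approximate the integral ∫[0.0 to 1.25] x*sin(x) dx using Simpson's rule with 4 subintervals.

f(x) = x*sin(x)
a = 0.0, b = 1.25, n = 4
h = (b - a)/n = 0.312500

Simpson's rule: (h/3)[f(x₀) + 4f(x₁) + 2f(x₂) + ... + f(xₙ)]

x_0 = 0.0000, f(x_0) = 0.000000, coefficient = 1
x_1 = 0.3125, f(x_1) = 0.096075, coefficient = 4
x_2 = 0.6250, f(x_2) = 0.365686, coefficient = 2
x_3 = 0.9375, f(x_3) = 0.755701, coefficient = 4
x_4 = 1.2500, f(x_4) = 1.186231, coefficient = 1

I ≈ (0.312500/3) × 5.324705 = 0.554657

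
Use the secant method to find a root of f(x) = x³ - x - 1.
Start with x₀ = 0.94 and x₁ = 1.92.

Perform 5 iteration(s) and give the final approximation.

f(x) = x³ - x - 1
x₀ = 0.94, x₁ = 1.92

Secant formula: x_{n+1} = x_n - f(x_n)(x_n - x_{n-1})/(f(x_n) - f(x_{n-1}))

Iteration 1:
  f(0.940000) = -1.109416
  f(1.920000) = 4.157888
  x_2 = 1.920000 - 4.157888×(1.920000 - 0.940000)/(4.157888 - (-1.109416))
       = 1.146411
Iteration 2:
  f(1.920000) = 4.157888
  f(1.146411) = -0.639732
  x_3 = 1.146411 - (-0.639732)×(1.146411 - 1.920000)/(-0.639732 - 4.157888)
       = 1.249564
Iteration 3:
  f(1.146411) = -0.639732
  f(1.249564) = -0.298483
  x_4 = 1.249564 - (-0.298483)×(1.249564 - 1.146411)/(-0.298483 - (-0.639732))
       = 1.339789
Iteration 4:
  f(1.249564) = -0.298483
  f(1.339789) = 0.065181
  x_5 = 1.339789 - 0.065181×(1.339789 - 1.249564)/(0.065181 - (-0.298483))
       = 1.323618
Iteration 5:
  f(1.339789) = 0.065181
  f(1.323618) = -0.004686
  x_6 = 1.323618 - (-0.004686)×(1.323618 - 1.339789)/(-0.004686 - 0.065181)
       = 1.324703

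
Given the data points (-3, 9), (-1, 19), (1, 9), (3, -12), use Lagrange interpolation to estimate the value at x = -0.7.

Lagrange interpolation formula:
P(x) = Σ yᵢ × Lᵢ(x)
where Lᵢ(x) = Π_{j≠i} (x - xⱼ)/(xᵢ - xⱼ)

L_0(-0.7) = (-0.7 - (-1))/(-3 - (-1)) × (-0.7 - 1)/(-3 - 1) × (-0.7 - 3)/(-3 - 3) = -0.039313
L_1(-0.7) = (-0.7 - (-3))/(-1 - (-3)) × (-0.7 - 1)/(-1 - 1) × (-0.7 - 3)/(-1 - 3) = 0.904187
L_2(-0.7) = (-0.7 - (-3))/(1 - (-3)) × (-0.7 - (-1))/(1 - (-1)) × (-0.7 - 3)/(1 - 3) = 0.159563
L_3(-0.7) = (-0.7 - (-3))/(3 - (-3)) × (-0.7 - (-1))/(3 - (-1)) × (-0.7 - 1)/(3 - 1) = -0.024438

P(-0.7) = 9×L_0(-0.7) + 19×L_1(-0.7) + 9×L_2(-0.7) + (-12)×L_3(-0.7)
P(-0.7) = 18.555062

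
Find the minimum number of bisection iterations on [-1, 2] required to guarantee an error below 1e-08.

We need (b-a)/2^n ≤ 1e-08
(2 - (-1))/2^n ≤ 1e-08
3/2^n ≤ 1e-08
2^n ≥ 300000000
n ≥ log₂(300000000) = 28.16
n ≥ 29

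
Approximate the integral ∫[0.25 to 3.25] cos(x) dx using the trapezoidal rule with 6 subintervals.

f(x) = cos(x)
a = 0.25, b = 3.25, n = 6
h = (b - a)/n = 0.500000

Trapezoidal rule: (h/2)[f(x₀) + 2f(x₁) + 2f(x₂) + ... + f(xₙ)]

x_0 = 0.2500, f(x_0) = 0.968912, coefficient = 1
x_1 = 0.7500, f(x_1) = 0.731689, coefficient = 2
x_2 = 1.2500, f(x_2) = 0.315322, coefficient = 2
x_3 = 1.7500, f(x_3) = -0.178246, coefficient = 2
x_4 = 2.2500, f(x_4) = -0.628174, coefficient = 2
x_5 = 2.7500, f(x_5) = -0.924302, coefficient = 2
x_6 = 3.2500, f(x_6) = -0.994130, coefficient = 1

I ≈ (0.500000/2) × -1.392639 = -0.348160
Exact value: -0.355599
Error: 0.007439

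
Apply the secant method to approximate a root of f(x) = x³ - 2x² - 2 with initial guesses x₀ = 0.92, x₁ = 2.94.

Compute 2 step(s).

f(x) = x³ - 2x² - 2
x₀ = 0.92, x₁ = 2.94

Secant formula: x_{n+1} = x_n - f(x_n)(x_n - x_{n-1})/(f(x_n) - f(x_{n-1}))

Iteration 1:
  f(0.920000) = -2.914112
  f(2.940000) = 6.124984
  x_2 = 2.940000 - 6.124984×(2.940000 - 0.920000)/(6.124984 - (-2.914112))
       = 1.571227
Iteration 2:
  f(2.940000) = 6.124984
  f(1.571227) = -3.058535
  x_3 = 1.571227 - (-3.058535)×(1.571227 - 2.940000)/(-3.058535 - 6.124984)
       = 2.027092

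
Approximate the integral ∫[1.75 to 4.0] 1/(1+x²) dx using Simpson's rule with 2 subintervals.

f(x) = 1/(1+x²)
a = 1.75, b = 4.0, n = 2
h = (b - a)/n = 1.125000

Simpson's rule: (h/3)[f(x₀) + 4f(x₁) + 2f(x₂) + ... + f(xₙ)]

x_0 = 1.7500, f(x_0) = 0.246154, coefficient = 1
x_1 = 2.8750, f(x_1) = 0.107926, coefficient = 4
x_2 = 4.0000, f(x_2) = 0.058824, coefficient = 1

I ≈ (1.125000/3) × 0.736681 = 0.276255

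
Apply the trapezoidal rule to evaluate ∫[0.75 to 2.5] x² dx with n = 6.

f(x) = x²
a = 0.75, b = 2.5, n = 6
h = (b - a)/n = 0.291667

Trapezoidal rule: (h/2)[f(x₀) + 2f(x₁) + 2f(x₂) + ... + f(xₙ)]

x_0 = 0.7500, f(x_0) = 0.562500, coefficient = 1
x_1 = 1.0417, f(x_1) = 1.085069, coefficient = 2
x_2 = 1.3333, f(x_2) = 1.777778, coefficient = 2
x_3 = 1.6250, f(x_3) = 2.640625, coefficient = 2
x_4 = 1.9167, f(x_4) = 3.673611, coefficient = 2
x_5 = 2.2083, f(x_5) = 4.876736, coefficient = 2
x_6 = 2.5000, f(x_6) = 6.250000, coefficient = 1

I ≈ (0.291667/2) × 34.920139 = 5.092520
Exact value: 5.067708
Error: 0.024812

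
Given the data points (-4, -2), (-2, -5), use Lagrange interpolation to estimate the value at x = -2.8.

Lagrange interpolation formula:
P(x) = Σ yᵢ × Lᵢ(x)
where Lᵢ(x) = Π_{j≠i} (x - xⱼ)/(xᵢ - xⱼ)

L_0(-2.8) = (-2.8 - (-2))/(-4 - (-2)) = 0.400000
L_1(-2.8) = (-2.8 - (-4))/(-2 - (-4)) = 0.600000

P(-2.8) = (-2)×L_0(-2.8) + (-5)×L_1(-2.8)
P(-2.8) = -3.800000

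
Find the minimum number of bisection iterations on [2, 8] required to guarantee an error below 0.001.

We need (b-a)/2^n ≤ 0.001
(8 - 2)/2^n ≤ 0.001
6/2^n ≤ 0.001
2^n ≥ 6000
n ≥ log₂(6000) = 12.55
n ≥ 13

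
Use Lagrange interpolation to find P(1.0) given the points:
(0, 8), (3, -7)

Lagrange interpolation formula:
P(x) = Σ yᵢ × Lᵢ(x)
where Lᵢ(x) = Π_{j≠i} (x - xⱼ)/(xᵢ - xⱼ)

L_0(1.0) = (1.0 - 3)/(0 - 3) = 0.666667
L_1(1.0) = (1.0 - 0)/(3 - 0) = 0.333333

P(1.0) = 8×L_0(1.0) + (-7)×L_1(1.0)
P(1.0) = 3.000000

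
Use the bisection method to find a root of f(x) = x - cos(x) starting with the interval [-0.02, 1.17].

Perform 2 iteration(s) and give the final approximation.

f(x) = x - cos(x)
Initial interval: [-0.02, 1.17]

Iteration 1:
  c_1 = (-0.020000 + 1.170000)/2 = 0.575000
  f(c_1) = f(0.575000) = -0.264192
  f(a) × f(c) ≥ 0, new interval: [0.575000, 1.170000]
Iteration 2:
  c_2 = (0.575000 + 1.170000)/2 = 0.872500
  f(c_2) = f(0.872500) = 0.229586
  f(a) × f(c) < 0, new interval: [0.575000, 0.872500]

After 2 iteration(s), the approximation is c_2 = 0.872500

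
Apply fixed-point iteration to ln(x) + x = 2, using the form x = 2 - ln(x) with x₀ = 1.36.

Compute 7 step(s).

Equation: ln(x) + x = 2
Fixed-point form: x = 2 - ln(x)
x₀ = 1.36

x_1 = g(1.360000) = 1.692515
x_2 = g(1.692515) = 1.473784
x_3 = g(1.473784) = 1.612167
x_4 = g(1.612167) = 1.522421
x_5 = g(1.522421) = 1.579698
x_6 = g(1.579698) = 1.542766
x_7 = g(1.542766) = 1.566423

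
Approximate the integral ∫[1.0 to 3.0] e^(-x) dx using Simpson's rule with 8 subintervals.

f(x) = e^(-x)
a = 1.0, b = 3.0, n = 8
h = (b - a)/n = 0.250000

Simpson's rule: (h/3)[f(x₀) + 4f(x₁) + 2f(x₂) + ... + f(xₙ)]

x_0 = 1.0000, f(x_0) = 0.367879, coefficient = 1
x_1 = 1.2500, f(x_1) = 0.286505, coefficient = 4
x_2 = 1.5000, f(x_2) = 0.223130, coefficient = 2
x_3 = 1.7500, f(x_3) = 0.173774, coefficient = 4
x_4 = 2.0000, f(x_4) = 0.135335, coefficient = 2
x_5 = 2.2500, f(x_5) = 0.105399, coefficient = 4
x_6 = 2.5000, f(x_6) = 0.082085, coefficient = 2
x_7 = 2.7500, f(x_7) = 0.063928, coefficient = 4
x_8 = 3.0000, f(x_8) = 0.049787, coefficient = 1

I ≈ (0.250000/3) × 3.817191 = 0.318099
Exact value: 0.318092
Error: 0.000007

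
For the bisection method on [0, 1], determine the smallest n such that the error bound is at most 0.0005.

We need (b-a)/2^n ≤ 0.0005
(1 - 0)/2^n ≤ 0.0005
1/2^n ≤ 0.0005
2^n ≥ 2000
n ≥ log₂(2000) = 10.97
n ≥ 11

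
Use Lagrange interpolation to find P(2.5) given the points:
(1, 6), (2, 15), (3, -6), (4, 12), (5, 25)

Lagrange interpolation formula:
P(x) = Σ yᵢ × Lᵢ(x)
where Lᵢ(x) = Π_{j≠i} (x - xⱼ)/(xᵢ - xⱼ)

L_0(2.5) = (2.5 - 2)/(1 - 2) × (2.5 - 3)/(1 - 3) × (2.5 - 4)/(1 - 4) × (2.5 - 5)/(1 - 5) = -0.039062
L_1(2.5) = (2.5 - 1)/(2 - 1) × (2.5 - 3)/(2 - 3) × (2.5 - 4)/(2 - 4) × (2.5 - 5)/(2 - 5) = 0.468750
L_2(2.5) = (2.5 - 1)/(3 - 1) × (2.5 - 2)/(3 - 2) × (2.5 - 4)/(3 - 4) × (2.5 - 5)/(3 - 5) = 0.703125
L_3(2.5) = (2.5 - 1)/(4 - 1) × (2.5 - 2)/(4 - 2) × (2.5 - 3)/(4 - 3) × (2.5 - 5)/(4 - 5) = -0.156250
L_4(2.5) = (2.5 - 1)/(5 - 1) × (2.5 - 2)/(5 - 2) × (2.5 - 3)/(5 - 3) × (2.5 - 4)/(5 - 4) = 0.023438

P(2.5) = 6×L_0(2.5) + 15×L_1(2.5) + (-6)×L_2(2.5) + 12×L_3(2.5) + 25×L_4(2.5)
P(2.5) = 1.289062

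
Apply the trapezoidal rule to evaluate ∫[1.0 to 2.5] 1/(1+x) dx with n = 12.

f(x) = 1/(1+x)
a = 1.0, b = 2.5, n = 12
h = (b - a)/n = 0.125000

Trapezoidal rule: (h/2)[f(x₀) + 2f(x₁) + 2f(x₂) + ... + f(xₙ)]

x_0 = 1.0000, f(x_0) = 0.500000, coefficient = 1
x_1 = 1.1250, f(x_1) = 0.470588, coefficient = 2
x_2 = 1.2500, f(x_2) = 0.444444, coefficient = 2
x_3 = 1.3750, f(x_3) = 0.421053, coefficient = 2
x_4 = 1.5000, f(x_4) = 0.400000, coefficient = 2
x_5 = 1.6250, f(x_5) = 0.380952, coefficient = 2
x_6 = 1.7500, f(x_6) = 0.363636, coefficient = 2
x_7 = 1.8750, f(x_7) = 0.347826, coefficient = 2
x_8 = 2.0000, f(x_8) = 0.333333, coefficient = 2
x_9 = 2.1250, f(x_9) = 0.320000, coefficient = 2
x_10 = 2.2500, f(x_10) = 0.307692, coefficient = 2
x_11 = 2.3750, f(x_11) = 0.296296, coefficient = 2
x_12 = 2.5000, f(x_12) = 0.285714, coefficient = 1

I ≈ (0.125000/2) × 8.957358 = 0.559835
Exact value: 0.559616
Error: 0.000219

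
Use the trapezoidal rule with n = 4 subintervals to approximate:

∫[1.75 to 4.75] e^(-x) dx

f(x) = e^(-x)
a = 1.75, b = 4.75, n = 4
h = (b - a)/n = 0.750000

Trapezoidal rule: (h/2)[f(x₀) + 2f(x₁) + 2f(x₂) + ... + f(xₙ)]

x_0 = 1.7500, f(x_0) = 0.173774, coefficient = 1
x_1 = 2.5000, f(x_1) = 0.082085, coefficient = 2
x_2 = 3.2500, f(x_2) = 0.038774, coefficient = 2
x_3 = 4.0000, f(x_3) = 0.018316, coefficient = 2
x_4 = 4.7500, f(x_4) = 0.008652, coefficient = 1

I ≈ (0.750000/2) × 0.460775 = 0.172791
Exact value: 0.165122
Error: 0.007669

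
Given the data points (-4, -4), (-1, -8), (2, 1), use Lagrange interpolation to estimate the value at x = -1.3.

Lagrange interpolation formula:
P(x) = Σ yᵢ × Lᵢ(x)
where Lᵢ(x) = Π_{j≠i} (x - xⱼ)/(xᵢ - xⱼ)

L_0(-1.3) = (-1.3 - (-1))/(-4 - (-1)) × (-1.3 - 2)/(-4 - 2) = 0.055000
L_1(-1.3) = (-1.3 - (-4))/(-1 - (-4)) × (-1.3 - 2)/(-1 - 2) = 0.990000
L_2(-1.3) = (-1.3 - (-4))/(2 - (-4)) × (-1.3 - (-1))/(2 - (-1)) = -0.045000

P(-1.3) = (-4)×L_0(-1.3) + (-8)×L_1(-1.3) + 1×L_2(-1.3)
P(-1.3) = -8.185000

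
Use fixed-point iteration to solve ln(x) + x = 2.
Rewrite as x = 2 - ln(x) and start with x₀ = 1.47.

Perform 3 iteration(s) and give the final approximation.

Equation: ln(x) + x = 2
Fixed-point form: x = 2 - ln(x)
x₀ = 1.47

x_1 = g(1.470000) = 1.614738
x_2 = g(1.614738) = 1.520828
x_3 = g(1.520828) = 1.580745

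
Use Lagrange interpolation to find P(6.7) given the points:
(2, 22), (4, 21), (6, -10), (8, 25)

Lagrange interpolation formula:
P(x) = Σ yᵢ × Lᵢ(x)
where Lᵢ(x) = Π_{j≠i} (x - xⱼ)/(xᵢ - xⱼ)

L_0(6.7) = (6.7 - 4)/(2 - 4) × (6.7 - 6)/(2 - 6) × (6.7 - 8)/(2 - 8) = 0.051188
L_1(6.7) = (6.7 - 2)/(4 - 2) × (6.7 - 6)/(4 - 6) × (6.7 - 8)/(4 - 8) = -0.267313
L_2(6.7) = (6.7 - 2)/(6 - 2) × (6.7 - 4)/(6 - 4) × (6.7 - 8)/(6 - 8) = 1.031062
L_3(6.7) = (6.7 - 2)/(8 - 2) × (6.7 - 4)/(8 - 4) × (6.7 - 6)/(8 - 6) = 0.185063

P(6.7) = 22×L_0(6.7) + 21×L_1(6.7) + (-10)×L_2(6.7) + 25×L_3(6.7)
P(6.7) = -10.171500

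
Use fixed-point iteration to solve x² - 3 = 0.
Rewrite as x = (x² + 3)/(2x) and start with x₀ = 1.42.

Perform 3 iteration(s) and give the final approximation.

Equation: x² - 3 = 0
Fixed-point form: x = (x² + 3)/(2x)
x₀ = 1.42

x_1 = g(1.420000) = 1.766338
x_2 = g(1.766338) = 1.732384
x_3 = g(1.732384) = 1.732051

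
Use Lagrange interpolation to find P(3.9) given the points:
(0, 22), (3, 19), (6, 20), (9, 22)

Lagrange interpolation formula:
P(x) = Σ yᵢ × Lᵢ(x)
where Lᵢ(x) = Π_{j≠i} (x - xⱼ)/(xᵢ - xⱼ)

L_0(3.9) = (3.9 - 3)/(0 - 3) × (3.9 - 6)/(0 - 6) × (3.9 - 9)/(0 - 9) = -0.059500
L_1(3.9) = (3.9 - 0)/(3 - 0) × (3.9 - 6)/(3 - 6) × (3.9 - 9)/(3 - 9) = 0.773500
L_2(3.9) = (3.9 - 0)/(6 - 0) × (3.9 - 3)/(6 - 3) × (3.9 - 9)/(6 - 9) = 0.331500
L_3(3.9) = (3.9 - 0)/(9 - 0) × (3.9 - 3)/(9 - 3) × (3.9 - 6)/(9 - 6) = -0.045500

P(3.9) = 22×L_0(3.9) + 19×L_1(3.9) + 20×L_2(3.9) + 22×L_3(3.9)
P(3.9) = 19.016500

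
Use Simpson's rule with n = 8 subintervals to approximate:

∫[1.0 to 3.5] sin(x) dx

f(x) = sin(x)
a = 1.0, b = 3.5, n = 8
h = (b - a)/n = 0.312500

Simpson's rule: (h/3)[f(x₀) + 4f(x₁) + 2f(x₂) + ... + f(xₙ)]

x_0 = 1.0000, f(x_0) = 0.841471, coefficient = 1
x_1 = 1.3125, f(x_1) = 0.966827, coefficient = 4
x_2 = 1.6250, f(x_2) = 0.998531, coefficient = 2
x_3 = 1.9375, f(x_3) = 0.933514, coefficient = 4
x_4 = 2.2500, f(x_4) = 0.778073, coefficient = 2
x_5 = 2.5625, f(x_5) = 0.547265, coefficient = 4
x_6 = 2.8750, f(x_6) = 0.263446, coefficient = 2
x_7 = 3.1875, f(x_7) = -0.045891, coefficient = 4
x_8 = 3.5000, f(x_8) = -0.350783, coefficient = 1

I ≈ (0.312500/3) × 14.177646 = 1.476838
Exact value: 1.476759
Error: 0.000079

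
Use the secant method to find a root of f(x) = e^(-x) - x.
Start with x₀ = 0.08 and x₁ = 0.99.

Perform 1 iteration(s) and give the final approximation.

f(x) = e^(-x) - x
x₀ = 0.08, x₁ = 0.99

Secant formula: x_{n+1} = x_n - f(x_n)(x_n - x_{n-1})/(f(x_n) - f(x_{n-1}))

Iteration 1:
  f(0.080000) = 0.843116
  f(0.990000) = -0.618423
  x_2 = 0.990000 - (-0.618423)×(0.990000 - 0.080000)/(-0.618423 - 0.843116)
       = 0.604950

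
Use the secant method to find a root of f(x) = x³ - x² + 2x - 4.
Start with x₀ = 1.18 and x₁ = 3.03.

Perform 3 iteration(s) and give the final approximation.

f(x) = x³ - x² + 2x - 4
x₀ = 1.18, x₁ = 3.03

Secant formula: x_{n+1} = x_n - f(x_n)(x_n - x_{n-1})/(f(x_n) - f(x_{n-1}))

Iteration 1:
  f(1.180000) = -1.389368
  f(3.030000) = 20.697227
  x_2 = 3.030000 - 20.697227×(3.030000 - 1.180000)/(20.697227 - (-1.389368))
       = 1.296375
Iteration 2:
  f(3.030000) = 20.697227
  f(1.296375) = -0.909165
  x_3 = 1.296375 - (-0.909165)×(1.296375 - 3.030000)/(-0.909165 - 20.697227)
       = 1.369324
Iteration 3:
  f(1.296375) = -0.909165
  f(1.369324) = -0.568854
  x_4 = 1.369324 - (-0.568854)×(1.369324 - 1.296375)/(-0.568854 - (-0.909165))
       = 1.491262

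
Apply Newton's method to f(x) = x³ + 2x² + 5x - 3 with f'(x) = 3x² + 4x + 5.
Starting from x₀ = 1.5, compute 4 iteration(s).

f(x) = x³ + 2x² + 5x - 3
f'(x) = 3x² + 4x + 5
x₀ = 1.5

Newton-Raphson formula: x_{n+1} = x_n - f(x_n)/f'(x_n)

Iteration 1:
  f(1.500000) = 12.375000
  f'(1.500000) = 17.750000
  x_1 = 1.500000 - 12.375000/17.750000 = 0.802817
Iteration 2:
  f(0.802817) = 2.820542
  f'(0.802817) = 10.144813
  x_2 = 0.802817 - 2.820542/10.144813 = 0.524789
Iteration 3:
  f(0.524789) = 0.319280
  f'(0.524789) = 7.925366
  x_3 = 0.524789 - 0.319280/7.925366 = 0.484503
Iteration 4:
  f(0.484503) = 0.005736
  f'(0.484503) = 7.642242
  x_4 = 0.484503 - 0.005736/7.642242 = 0.483753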